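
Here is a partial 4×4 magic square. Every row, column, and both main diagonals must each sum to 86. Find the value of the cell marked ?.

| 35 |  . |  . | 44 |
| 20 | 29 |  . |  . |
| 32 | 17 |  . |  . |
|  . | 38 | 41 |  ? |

The remaining cell in column 1 is (4,1) = 86 − 87 = -1.
Using column 2: 29 + 17 + 38 + ? → (1,2) = 86 − 84 = 2.
From anti-diagonal, 86 − (44 + 17 + (-1)) gives (2,3) = 26.
Row 1 needs 86; the known cells sum to 81, so (1,3) = 5.
Row 2 must total 86; the given cells sum to 75, so (2,4) = 11.
Row 4 needs 86; the known cells sum to 78, so (4,4) = 8.

8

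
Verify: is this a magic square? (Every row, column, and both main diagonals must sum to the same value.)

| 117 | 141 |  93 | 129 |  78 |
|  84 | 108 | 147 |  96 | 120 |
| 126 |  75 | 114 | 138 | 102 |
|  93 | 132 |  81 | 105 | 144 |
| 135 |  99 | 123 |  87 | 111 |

Row 1: 117 + 141 + 93 + 129 + 78 = 558.
Row 2: 84 + 108 + 147 + 96 + 120 = 555.
Row 3: 126 + 75 + 114 + 138 + 102 = 555.
Row 4: 93 + 132 + 81 + 105 + 144 = 555.
Row 5: 135 + 99 + 123 + 87 + 111 = 555.
Column 1: 117 + 84 + 126 + 93 + 135 = 555.
Column 2: 141 + 108 + 75 + 132 + 99 = 555.
Column 3: 93 + 147 + 114 + 81 + 123 = 558.
Column 4: 129 + 96 + 138 + 105 + 87 = 555.
Column 5: 78 + 120 + 102 + 144 + 111 = 555.
Main diagonal: 117 + 108 + 114 + 105 + 111 = 555.
Anti-diagonal: 78 + 96 + 114 + 132 + 135 = 555.

No — column 1 sums to 555 but row 1 sums to 558.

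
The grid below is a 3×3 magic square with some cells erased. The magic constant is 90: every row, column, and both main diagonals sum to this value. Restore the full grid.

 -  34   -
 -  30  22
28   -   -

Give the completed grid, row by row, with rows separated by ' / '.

Using row 2: 30 + 22 + ? → (2,1) = 90 − 52 = 38.
The remaining cell in column 1 is (1,1) = 90 − 66 = 24.
The remaining cell in column 2 is (3,2) = 90 − 64 = 26.
Main diagonal must total 90; the given cells sum to 54, so (3,3) = 36.
Anti-diagonal: 30 + 28 + ? = 90, so (1,3) = 32.

24 34 32 / 38 30 22 / 28 26 36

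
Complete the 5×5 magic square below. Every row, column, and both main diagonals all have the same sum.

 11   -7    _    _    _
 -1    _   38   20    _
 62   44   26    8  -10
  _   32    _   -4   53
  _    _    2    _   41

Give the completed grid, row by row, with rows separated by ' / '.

Row 3 is already complete: 62 + 44 + 26 + 8 + -10 = 130, so that is the magic constant.
From main diagonal, 130 − (11 + 26 + (-4) + 41) gives (2,2) = 56.
Using row 2: -1 + 56 + 38 + 20 + ? → (2,5) = 130 − 113 = 17.
Using column 2: -7 + 56 + 44 + 32 + ? → (5,2) = 130 − 125 = 5.
Column 5 needs 130; the known cells sum to 101, so (1,5) = 29.
Using anti-diagonal: 29 + 20 + 26 + 32 + ? → (5,1) = 130 − 107 = 23.
Row 5 needs 130; the known cells sum to 71, so (5,4) = 59.
Column 1: 11 + (-1) + 62 + 23 + ? = 130, so (4,1) = 35.
From column 4, 130 − (20 + 8 + (-4) + 59) gives (1,4) = 47.
Row 1 must total 130; the given cells sum to 80, so (1,3) = 50.
Using row 4: 35 + 32 + (-4) + 53 + ? → (4,3) = 130 − 116 = 14.

11 -7 50 47 29 / -1 56 38 20 17 / 62 44 26 8 -10 / 35 32 14 -4 53 / 23 5 2 59 41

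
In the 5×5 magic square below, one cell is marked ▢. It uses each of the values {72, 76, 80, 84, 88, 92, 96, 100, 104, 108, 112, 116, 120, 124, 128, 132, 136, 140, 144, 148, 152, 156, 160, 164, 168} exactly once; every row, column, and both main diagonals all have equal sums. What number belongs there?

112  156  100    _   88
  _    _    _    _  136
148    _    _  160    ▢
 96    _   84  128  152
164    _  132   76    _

104

The 25 entries sum to 3000, so each line sums to 3000/5 = 600.
Using row 1: 112 + 156 + 100 + 88 + ? → (1,4) = 600 − 456 = 144.
Using row 4: 96 + 84 + 128 + 152 + ? → (4,2) = 600 − 460 = 140.
Using column 1: 112 + 148 + 96 + 164 + ? → (2,1) = 600 − 520 = 80.
Column 4 must total 600; the given cells sum to 508, so (2,4) = 92.
Anti-diagonal needs 600; the known cells sum to 484, so (3,3) = 116.
From column 3, 600 − (100 + 116 + 84 + 132) gives (2,3) = 168.
From row 2, 600 − (80 + 168 + 92 + 136) gives (2,2) = 124.
Using main diagonal: 112 + 124 + 116 + 128 + ? → (5,5) = 600 − 480 = 120.
From row 5, 600 − (164 + 132 + 76 + 120) gives (5,2) = 108.
Column 2 needs 600; the known cells sum to 528, so (3,2) = 72.
Using column 5: 88 + 136 + 152 + 120 + ? → (3,5) = 600 − 496 = 104.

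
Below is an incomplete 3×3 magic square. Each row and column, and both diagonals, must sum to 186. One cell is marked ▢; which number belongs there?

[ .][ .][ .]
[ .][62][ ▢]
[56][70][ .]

Using row 3: 56 + 70 + ? → (3,3) = 186 − 126 = 60.
Using column 2: 62 + 70 + ? → (1,2) = 186 − 132 = 54.
Using main diagonal: 62 + 60 + ? → (1,1) = 186 − 122 = 64.
Anti-diagonal: 62 + 56 + ? = 186, so (1,3) = 68.
The remaining cell in column 1 is (2,1) = 186 − 120 = 66.
Column 3 must total 186; the given cells sum to 128, so (2,3) = 58.

58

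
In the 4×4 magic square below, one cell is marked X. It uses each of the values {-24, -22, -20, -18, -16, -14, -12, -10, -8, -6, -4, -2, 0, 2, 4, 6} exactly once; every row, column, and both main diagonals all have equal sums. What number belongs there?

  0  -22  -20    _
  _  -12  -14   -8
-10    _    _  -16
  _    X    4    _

The 16 entries sum to -144, so each line sums to -144/4 = -36.
Row 1: 0 + (-22) + (-20) + ? = -36, so (1,4) = 6.
Row 2 must total -36; the given cells sum to -34, so (2,1) = -2.
The remaining cell in column 1 is (4,1) = -36 − (-12) = -24.
The remaining cell in column 3 is (3,3) = -36 − (-30) = -6.
Column 4 must total -36; the given cells sum to -18, so (4,4) = -18.
Anti-diagonal must total -36; the given cells sum to -32, so (3,2) = -4.
Row 4 must total -36; the given cells sum to -38, so (4,2) = 2.

2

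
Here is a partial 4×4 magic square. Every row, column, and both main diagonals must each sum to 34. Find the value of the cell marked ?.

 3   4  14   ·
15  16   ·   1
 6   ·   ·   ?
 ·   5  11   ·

12

Using row 1: 3 + 4 + 14 + ? → (1,4) = 34 − 21 = 13.
The remaining cell in row 2 is (2,3) = 34 − 32 = 2.
Column 1 must total 34; the given cells sum to 24, so (4,1) = 10.
Column 2 needs 34; the known cells sum to 25, so (3,2) = 9.
Column 3: 14 + 2 + 11 + ? = 34, so (3,3) = 7.
From main diagonal, 34 − (3 + 16 + 7) gives (4,4) = 8.
Using row 3: 6 + 9 + 7 + ? → (3,4) = 34 − 22 = 12.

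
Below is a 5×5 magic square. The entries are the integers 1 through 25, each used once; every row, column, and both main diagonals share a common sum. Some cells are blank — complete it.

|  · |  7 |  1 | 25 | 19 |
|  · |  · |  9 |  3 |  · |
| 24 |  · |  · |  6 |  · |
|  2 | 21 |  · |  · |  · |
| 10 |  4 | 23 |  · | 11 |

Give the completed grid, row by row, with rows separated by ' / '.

13 7 1 25 19 / 16 15 9 3 22 / 24 18 12 6 5 / 2 21 20 14 8 / 10 4 23 17 11

The entries are 1 through 25, which sum to 325, so each line sums to 325/5 = 65.
Row 1 must total 65; the given cells sum to 52, so (1,1) = 13.
The remaining cell in row 5 is (5,4) = 65 − 48 = 17.
Column 1: 13 + 24 + 2 + 10 + ? = 65, so (2,1) = 16.
Column 4 needs 65; the known cells sum to 51, so (4,4) = 14.
The remaining cell in anti-diagonal is (3,3) = 65 − 53 = 12.
Column 3 needs 65; the known cells sum to 45, so (4,3) = 20.
Using main diagonal: 13 + 12 + 14 + 11 + ? → (2,2) = 65 − 50 = 15.
Using row 2: 16 + 15 + 9 + 3 + ? → (2,5) = 65 − 43 = 22.
The remaining cell in row 4 is (4,5) = 65 − 57 = 8.
The remaining cell in column 2 is (3,2) = 65 − 47 = 18.
Column 5 must total 65; the given cells sum to 60, so (3,5) = 5.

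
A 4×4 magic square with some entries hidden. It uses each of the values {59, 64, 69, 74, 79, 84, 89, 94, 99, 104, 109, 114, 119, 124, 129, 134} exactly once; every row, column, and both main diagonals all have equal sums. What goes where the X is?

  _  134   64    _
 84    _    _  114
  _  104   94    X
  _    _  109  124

59

The 16 entries sum to 1544, so each line sums to 1544/4 = 386.
Column 3 needs 386; the known cells sum to 267, so (2,3) = 119.
Row 2 must total 386; the given cells sum to 317, so (2,2) = 69.
The remaining cell in column 2 is (4,2) = 386 − 307 = 79.
Main diagonal needs 386; the known cells sum to 287, so (1,1) = 99.
From row 1, 386 − (99 + 134 + 64) gives (1,4) = 89.
The remaining cell in row 4 is (4,1) = 386 − 312 = 74.
Using column 1: 99 + 84 + 74 + ? → (3,1) = 386 − 257 = 129.
Column 4 must total 386; the given cells sum to 327, so (3,4) = 59.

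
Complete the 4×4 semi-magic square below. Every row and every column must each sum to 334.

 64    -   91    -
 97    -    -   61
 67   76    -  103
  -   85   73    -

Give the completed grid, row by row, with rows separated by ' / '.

64 79 91 100 / 97 94 82 61 / 67 76 88 103 / 106 85 73 70

Row 3: 67 + 76 + 103 + ? = 334, so (3,3) = 88.
Using column 1: 64 + 97 + 67 + ? → (4,1) = 334 − 228 = 106.
Column 3 must total 334; the given cells sum to 252, so (2,3) = 82.
The remaining cell in row 2 is (2,2) = 334 − 240 = 94.
Row 4 must total 334; the given cells sum to 264, so (4,4) = 70.
Column 2 needs 334; the known cells sum to 255, so (1,2) = 79.
The remaining cell in column 4 is (1,4) = 334 − 234 = 100.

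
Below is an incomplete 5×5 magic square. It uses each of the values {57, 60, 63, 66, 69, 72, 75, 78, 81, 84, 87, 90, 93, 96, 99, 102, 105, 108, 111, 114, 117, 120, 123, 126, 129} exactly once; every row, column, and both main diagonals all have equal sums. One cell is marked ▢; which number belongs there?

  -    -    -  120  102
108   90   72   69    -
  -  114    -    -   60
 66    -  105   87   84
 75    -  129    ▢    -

111

The 25 entries sum to 2325, so each line sums to 2325/5 = 465.
From row 2, 465 − (108 + 90 + 72 + 69) gives (2,5) = 126.
Row 4: 66 + 105 + 87 + 84 + ? = 465, so (4,2) = 123.
Column 5 must total 465; the given cells sum to 372, so (5,5) = 93.
Anti-diagonal: 102 + 69 + 123 + 75 + ? = 465, so (3,3) = 96.
From column 3, 465 − (72 + 96 + 105 + 129) gives (1,3) = 63.
Main diagonal needs 465; the known cells sum to 366, so (1,1) = 99.
The remaining cell in row 1 is (1,2) = 465 − 384 = 81.
From column 1, 465 − (99 + 108 + 66 + 75) gives (3,1) = 117.
Column 2 must total 465; the given cells sum to 408, so (5,2) = 57.
Row 3 needs 465; the known cells sum to 387, so (3,4) = 78.
Row 5 needs 465; the known cells sum to 354, so (5,4) = 111.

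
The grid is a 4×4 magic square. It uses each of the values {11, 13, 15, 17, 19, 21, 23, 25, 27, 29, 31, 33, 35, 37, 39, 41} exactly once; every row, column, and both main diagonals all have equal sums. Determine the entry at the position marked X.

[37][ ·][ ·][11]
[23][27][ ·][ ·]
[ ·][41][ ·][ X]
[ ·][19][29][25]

The 16 entries sum to 416, so each line sums to 416/4 = 104.
From row 4, 104 − (19 + 29 + 25) gives (4,1) = 31.
Column 1 must total 104; the given cells sum to 91, so (3,1) = 13.
Column 2 must total 104; the given cells sum to 87, so (1,2) = 17.
Main diagonal: 37 + 27 + 25 + ? = 104, so (3,3) = 15.
Using anti-diagonal: 11 + 41 + 31 + ? → (2,3) = 104 − 83 = 21.
Row 1 needs 104; the known cells sum to 65, so (1,3) = 39.
Row 2 must total 104; the given cells sum to 71, so (2,4) = 33.
Using row 3: 13 + 41 + 15 + ? → (3,4) = 104 − 69 = 35.

35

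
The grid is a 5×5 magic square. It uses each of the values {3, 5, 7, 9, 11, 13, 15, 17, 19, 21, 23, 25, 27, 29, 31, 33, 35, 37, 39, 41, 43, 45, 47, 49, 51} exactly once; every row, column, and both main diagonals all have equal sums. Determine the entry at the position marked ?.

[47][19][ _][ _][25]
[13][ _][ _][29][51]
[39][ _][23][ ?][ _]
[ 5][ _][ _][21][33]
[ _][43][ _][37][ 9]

The 25 entries sum to 675, so each line sums to 675/5 = 135.
Column 1: 47 + 13 + 39 + 5 + ? = 135, so (5,1) = 31.
Column 5 must total 135; the given cells sum to 118, so (3,5) = 17.
Main diagonal must total 135; the given cells sum to 100, so (2,2) = 35.
The remaining cell in anti-diagonal is (4,2) = 135 − 108 = 27.
Using row 2: 13 + 35 + 29 + 51 + ? → (2,3) = 135 − 128 = 7.
Using row 4: 5 + 27 + 21 + 33 + ? → (4,3) = 135 − 86 = 49.
Row 5 needs 135; the known cells sum to 120, so (5,3) = 15.
From column 2, 135 − (19 + 35 + 27 + 43) gives (3,2) = 11.
Using column 3: 7 + 23 + 49 + 15 + ? → (1,3) = 135 − 94 = 41.
Using row 1: 47 + 19 + 41 + 25 + ? → (1,4) = 135 − 132 = 3.
Row 3: 39 + 11 + 23 + 17 + ? = 135, so (3,4) = 45.

45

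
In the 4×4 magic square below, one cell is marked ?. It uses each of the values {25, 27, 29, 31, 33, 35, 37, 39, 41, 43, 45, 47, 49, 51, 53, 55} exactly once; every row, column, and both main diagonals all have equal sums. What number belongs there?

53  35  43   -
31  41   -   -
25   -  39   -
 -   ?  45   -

37

The 16 entries sum to 640, so each line sums to 640/4 = 160.
Row 1: 53 + 35 + 43 + ? = 160, so (1,4) = 29.
The remaining cell in column 1 is (4,1) = 160 − 109 = 51.
Using column 3: 43 + 39 + 45 + ? → (2,3) = 160 − 127 = 33.
Main diagonal needs 160; the known cells sum to 133, so (4,4) = 27.
Using anti-diagonal: 29 + 33 + 51 + ? → (3,2) = 160 − 113 = 47.
From row 2, 160 − (31 + 41 + 33) gives (2,4) = 55.
Row 3: 25 + 47 + 39 + ? = 160, so (3,4) = 49.
The remaining cell in row 4 is (4,2) = 160 − 123 = 37.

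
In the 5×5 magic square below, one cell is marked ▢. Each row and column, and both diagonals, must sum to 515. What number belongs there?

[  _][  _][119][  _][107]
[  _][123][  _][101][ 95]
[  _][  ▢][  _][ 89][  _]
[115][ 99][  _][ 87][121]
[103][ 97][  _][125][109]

Row 4 must total 515; the given cells sum to 422, so (4,3) = 93.
Row 5 needs 515; the known cells sum to 434, so (5,3) = 81.
Column 4 must total 515; the given cells sum to 402, so (1,4) = 113.
From column 5, 515 − (107 + 95 + 121 + 109) gives (3,5) = 83.
From anti-diagonal, 515 − (107 + 101 + 99 + 103) gives (3,3) = 105.
The remaining cell in column 3 is (2,3) = 515 − 398 = 117.
Using main diagonal: 123 + 105 + 87 + 109 + ? → (1,1) = 515 − 424 = 91.
The remaining cell in row 1 is (1,2) = 515 − 430 = 85.
From row 2, 515 − (123 + 117 + 101 + 95) gives (2,1) = 79.
Column 1 needs 515; the known cells sum to 388, so (3,1) = 127.
The remaining cell in column 2 is (3,2) = 515 − 404 = 111.

111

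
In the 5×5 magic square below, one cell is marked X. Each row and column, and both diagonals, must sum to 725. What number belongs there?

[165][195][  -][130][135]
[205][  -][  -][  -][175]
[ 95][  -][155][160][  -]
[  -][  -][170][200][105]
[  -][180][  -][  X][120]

90

Row 1 needs 725; the known cells sum to 625, so (1,3) = 100.
The remaining cell in column 5 is (3,5) = 725 − 535 = 190.
Using main diagonal: 165 + 155 + 200 + 120 + ? → (2,2) = 725 − 640 = 85.
Using row 3: 95 + 155 + 160 + 190 + ? → (3,2) = 725 − 600 = 125.
From column 2, 725 − (195 + 85 + 125 + 180) gives (4,2) = 140.
The remaining cell in row 4 is (4,1) = 725 − 615 = 110.
Column 1 needs 725; the known cells sum to 575, so (5,1) = 150.
Using anti-diagonal: 135 + 155 + 140 + 150 + ? → (2,4) = 725 − 580 = 145.
From row 2, 725 − (205 + 85 + 145 + 175) gives (2,3) = 115.
From column 3, 725 − (100 + 115 + 155 + 170) gives (5,3) = 185.
The remaining cell in column 4 is (5,4) = 725 − 635 = 90.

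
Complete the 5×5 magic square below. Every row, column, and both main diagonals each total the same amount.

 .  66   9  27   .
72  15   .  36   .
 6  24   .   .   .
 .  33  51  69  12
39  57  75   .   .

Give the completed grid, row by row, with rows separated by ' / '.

48 66 9 27 45 / 72 15 18 36 54 / 6 24 42 60 63 / 30 33 51 69 12 / 39 57 75 3 21

Column 2 is already complete: 66 + 15 + 24 + 33 + 57 = 195, so that is the magic constant.
Using row 4: 33 + 51 + 69 + 12 + ? → (4,1) = 195 − 165 = 30.
Column 1: 72 + 6 + 30 + 39 + ? = 195, so (1,1) = 48.
Row 1 needs 195; the known cells sum to 150, so (1,5) = 45.
From anti-diagonal, 195 − (45 + 36 + 33 + 39) gives (3,3) = 42.
From column 3, 195 − (9 + 42 + 51 + 75) gives (2,3) = 18.
From main diagonal, 195 − (48 + 15 + 42 + 69) gives (5,5) = 21.
Row 2 needs 195; the known cells sum to 141, so (2,5) = 54.
Row 5: 39 + 57 + 75 + 21 + ? = 195, so (5,4) = 3.
Column 4: 27 + 36 + 69 + 3 + ? = 195, so (3,4) = 60.
Column 5 needs 195; the known cells sum to 132, so (3,5) = 63.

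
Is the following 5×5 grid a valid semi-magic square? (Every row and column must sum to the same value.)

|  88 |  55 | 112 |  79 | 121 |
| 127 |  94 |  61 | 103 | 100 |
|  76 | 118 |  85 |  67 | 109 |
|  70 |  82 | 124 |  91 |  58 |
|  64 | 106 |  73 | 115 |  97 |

Row 1: 88 + 55 + 112 + 79 + 121 = 455.
Row 2: 127 + 94 + 61 + 103 + 100 = 485.
Row 3: 76 + 118 + 85 + 67 + 109 = 455.
Row 4: 70 + 82 + 124 + 91 + 58 = 425.
Row 5: 64 + 106 + 73 + 115 + 97 = 455.
Column 1: 88 + 127 + 76 + 70 + 64 = 425.
Column 2: 55 + 94 + 118 + 82 + 106 = 455.
Column 3: 112 + 61 + 85 + 124 + 73 = 455.
Column 4: 79 + 103 + 67 + 91 + 115 = 455.
Column 5: 121 + 100 + 109 + 58 + 97 = 485.

No — row 4 sums to 425 but row 1 sums to 455.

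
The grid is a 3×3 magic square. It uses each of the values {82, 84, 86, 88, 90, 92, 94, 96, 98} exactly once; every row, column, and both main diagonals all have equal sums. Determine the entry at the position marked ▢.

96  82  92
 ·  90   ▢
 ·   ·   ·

The 9 entries sum to 810, so each line sums to 810/3 = 270.
From column 2, 270 − (82 + 90) gives (3,2) = 98.
From main diagonal, 270 − (96 + 90) gives (3,3) = 84.
Using anti-diagonal: 92 + 90 + ? → (3,1) = 270 − 182 = 88.
From column 1, 270 − (96 + 88) gives (2,1) = 86.
Using column 3: 92 + 84 + ? → (2,3) = 270 − 176 = 94.

94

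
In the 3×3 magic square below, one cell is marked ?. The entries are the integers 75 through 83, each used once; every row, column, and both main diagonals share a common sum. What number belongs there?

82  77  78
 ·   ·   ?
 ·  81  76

83

The entries are 75 through 83, which sum to 711, so each line sums to 711/3 = 237.
Row 3 needs 237; the known cells sum to 157, so (3,1) = 80.
Using column 1: 82 + 80 + ? → (2,1) = 237 − 162 = 75.
Column 2: 77 + 81 + ? = 237, so (2,2) = 79.
Column 3 needs 237; the known cells sum to 154, so (2,3) = 83.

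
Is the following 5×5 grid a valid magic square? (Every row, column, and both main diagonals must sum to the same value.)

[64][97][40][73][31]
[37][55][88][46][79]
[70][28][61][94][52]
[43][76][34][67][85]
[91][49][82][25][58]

Row 1: 64 + 97 + 40 + 73 + 31 = 305.
Row 2: 37 + 55 + 88 + 46 + 79 = 305.
Row 3: 70 + 28 + 61 + 94 + 52 = 305.
Row 4: 43 + 76 + 34 + 67 + 85 = 305.
Row 5: 91 + 49 + 82 + 25 + 58 = 305.
Column 1: 64 + 37 + 70 + 43 + 91 = 305.
Column 2: 97 + 55 + 28 + 76 + 49 = 305.
Column 3: 40 + 88 + 61 + 34 + 82 = 305.
Column 4: 73 + 46 + 94 + 67 + 25 = 305.
Column 5: 31 + 79 + 52 + 85 + 58 = 305.
Main diagonal: 64 + 55 + 61 + 67 + 58 = 305.
Anti-diagonal: 31 + 46 + 61 + 76 + 91 = 305.
All lines sum to 305.

Yes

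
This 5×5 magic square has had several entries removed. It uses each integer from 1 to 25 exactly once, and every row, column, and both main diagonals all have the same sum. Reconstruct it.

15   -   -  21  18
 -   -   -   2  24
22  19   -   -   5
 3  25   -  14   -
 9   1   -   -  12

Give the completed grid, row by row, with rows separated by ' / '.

15 7 4 21 18 / 16 13 10 2 24 / 22 19 11 8 5 / 3 25 17 14 6 / 9 1 23 20 12

The entries are 1 through 25, which sum to 325, so each line sums to 325/5 = 65.
From column 1, 65 − (15 + 22 + 3 + 9) gives (2,1) = 16.
From column 5, 65 − (18 + 24 + 5 + 12) gives (4,5) = 6.
Using anti-diagonal: 18 + 2 + 25 + 9 + ? → (3,3) = 65 − 54 = 11.
The remaining cell in row 3 is (3,4) = 65 − 57 = 8.
Row 4 must total 65; the given cells sum to 48, so (4,3) = 17.
Column 4: 21 + 2 + 8 + 14 + ? = 65, so (5,4) = 20.
Using main diagonal: 15 + 11 + 14 + 12 + ? → (2,2) = 65 − 52 = 13.
Using row 2: 16 + 13 + 2 + 24 + ? → (2,3) = 65 − 55 = 10.
The remaining cell in row 5 is (5,3) = 65 − 42 = 23.
Column 2 needs 65; the known cells sum to 58, so (1,2) = 7.
Column 3: 10 + 11 + 17 + 23 + ? = 65, so (1,3) = 4.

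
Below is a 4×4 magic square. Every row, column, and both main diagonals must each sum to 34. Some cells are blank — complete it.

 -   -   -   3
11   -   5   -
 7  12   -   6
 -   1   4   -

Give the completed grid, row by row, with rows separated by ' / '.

Using row 3: 7 + 12 + 6 + ? → (3,3) = 34 − 25 = 9.
From column 3, 34 − (5 + 9 + 4) gives (1,3) = 16.
Anti-diagonal: 3 + 5 + 12 + ? = 34, so (4,1) = 14.
Using row 4: 14 + 1 + 4 + ? → (4,4) = 34 − 19 = 15.
Column 1 must total 34; the given cells sum to 32, so (1,1) = 2.
The remaining cell in column 4 is (2,4) = 34 − 24 = 10.
Main diagonal needs 34; the known cells sum to 26, so (2,2) = 8.
The remaining cell in row 1 is (1,2) = 34 − 21 = 13.

2 13 16 3 / 11 8 5 10 / 7 12 9 6 / 14 1 4 15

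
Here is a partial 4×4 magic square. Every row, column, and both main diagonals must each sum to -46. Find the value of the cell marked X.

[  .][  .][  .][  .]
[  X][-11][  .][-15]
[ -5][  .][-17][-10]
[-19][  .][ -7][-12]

From row 3, -46 − (-5 + (-17) + (-10)) gives (3,2) = -14.
From row 4, -46 − (-19 + (-7) + (-12)) gives (4,2) = -8.
Using column 2: -11 + (-14) + (-8) + ? → (1,2) = -46 − (-33) = -13.
From column 4, -46 − (-15 + (-10) + (-12)) gives (1,4) = -9.
Main diagonal: -11 + (-17) + (-12) + ? = -46, so (1,1) = -6.
Anti-diagonal must total -46; the given cells sum to -42, so (2,3) = -4.
Row 1: -6 + (-13) + (-9) + ? = -46, so (1,3) = -18.
Row 2 must total -46; the given cells sum to -30, so (2,1) = -16.

-16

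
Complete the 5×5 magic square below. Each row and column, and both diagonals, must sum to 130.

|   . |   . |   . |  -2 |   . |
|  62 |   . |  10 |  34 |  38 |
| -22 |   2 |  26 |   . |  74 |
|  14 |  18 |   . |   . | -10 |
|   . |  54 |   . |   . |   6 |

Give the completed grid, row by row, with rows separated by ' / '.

46 70 -6 -2 22 / 62 -14 10 34 38 / -22 2 26 50 74 / 14 18 42 66 -10 / 30 54 58 -18 6

Row 2 needs 130; the known cells sum to 144, so (2,2) = -14.
Row 3: -22 + 2 + 26 + 74 + ? = 130, so (3,4) = 50.
Using column 2: -14 + 2 + 18 + 54 + ? → (1,2) = 130 − 60 = 70.
Column 5 must total 130; the given cells sum to 108, so (1,5) = 22.
Using anti-diagonal: 22 + 34 + 26 + 18 + ? → (5,1) = 130 − 100 = 30.
The remaining cell in column 1 is (1,1) = 130 − 84 = 46.
From main diagonal, 130 − (46 + (-14) + 26 + 6) gives (4,4) = 66.
The remaining cell in row 1 is (1,3) = 130 − 136 = -6.
From row 4, 130 − (14 + 18 + 66 + (-10)) gives (4,3) = 42.
Column 3 needs 130; the known cells sum to 72, so (5,3) = 58.
Column 4: -2 + 34 + 50 + 66 + ? = 130, so (5,4) = -18.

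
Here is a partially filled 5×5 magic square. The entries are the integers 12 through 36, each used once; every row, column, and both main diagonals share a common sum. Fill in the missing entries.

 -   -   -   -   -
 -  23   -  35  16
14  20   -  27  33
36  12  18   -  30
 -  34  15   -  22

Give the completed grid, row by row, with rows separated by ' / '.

The entries are 12 through 36, which sum to 600, so each line sums to 600/5 = 120.
The remaining cell in row 3 is (3,3) = 120 − 94 = 26.
Using row 4: 36 + 12 + 18 + 30 + ? → (4,4) = 120 − 96 = 24.
Column 2: 23 + 20 + 12 + 34 + ? = 120, so (1,2) = 31.
Column 5: 16 + 33 + 30 + 22 + ? = 120, so (1,5) = 19.
Main diagonal needs 120; the known cells sum to 95, so (1,1) = 25.
Using anti-diagonal: 19 + 35 + 26 + 12 + ? → (5,1) = 120 − 92 = 28.
The remaining cell in row 5 is (5,4) = 120 − 99 = 21.
Column 1 must total 120; the given cells sum to 103, so (2,1) = 17.
Using column 4: 35 + 27 + 24 + 21 + ? → (1,4) = 120 − 107 = 13.
From row 1, 120 − (25 + 31 + 13 + 19) gives (1,3) = 32.
Row 2 needs 120; the known cells sum to 91, so (2,3) = 29.

25 31 32 13 19 / 17 23 29 35 16 / 14 20 26 27 33 / 36 12 18 24 30 / 28 34 15 21 22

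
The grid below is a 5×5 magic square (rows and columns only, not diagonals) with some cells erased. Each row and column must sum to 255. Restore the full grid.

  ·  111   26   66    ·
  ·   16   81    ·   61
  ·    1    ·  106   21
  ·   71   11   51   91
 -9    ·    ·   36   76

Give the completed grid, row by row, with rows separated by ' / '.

46 111 26 66 6 / 101 16 81 -4 61 / 86 1 41 106 21 / 31 71 11 51 91 / -9 56 96 36 76

Row 4 must total 255; the given cells sum to 224, so (4,1) = 31.
The remaining cell in column 2 is (5,2) = 255 − 199 = 56.
The remaining cell in column 4 is (2,4) = 255 − 259 = -4.
The remaining cell in column 5 is (1,5) = 255 − 249 = 6.
Row 1 needs 255; the known cells sum to 209, so (1,1) = 46.
The remaining cell in row 2 is (2,1) = 255 − 154 = 101.
Row 5 needs 255; the known cells sum to 159, so (5,3) = 96.
From column 1, 255 − (46 + 101 + 31 + (-9)) gives (3,1) = 86.
Column 3: 26 + 81 + 11 + 96 + ? = 255, so (3,3) = 41.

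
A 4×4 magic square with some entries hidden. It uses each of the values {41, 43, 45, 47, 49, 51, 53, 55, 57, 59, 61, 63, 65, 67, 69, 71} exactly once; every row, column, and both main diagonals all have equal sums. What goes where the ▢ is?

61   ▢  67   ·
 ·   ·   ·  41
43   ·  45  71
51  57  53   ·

The 16 entries sum to 896, so each line sums to 896/4 = 224.
Row 3 must total 224; the given cells sum to 159, so (3,2) = 65.
Row 4 needs 224; the known cells sum to 161, so (4,4) = 63.
Column 1 must total 224; the given cells sum to 155, so (2,1) = 69.
Column 3: 67 + 45 + 53 + ? = 224, so (2,3) = 59.
Column 4 must total 224; the given cells sum to 175, so (1,4) = 49.
From main diagonal, 224 − (61 + 45 + 63) gives (2,2) = 55.
The remaining cell in row 1 is (1,2) = 224 − 177 = 47.

47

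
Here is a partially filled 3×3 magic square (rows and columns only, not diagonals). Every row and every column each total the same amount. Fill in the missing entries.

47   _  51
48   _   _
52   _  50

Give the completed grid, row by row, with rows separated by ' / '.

47 49 51 / 48 53 46 / 52 45 50

Column 1 is already complete: 47 + 48 + 52 = 147, so that is the magic constant.
Row 1 must total 147; the given cells sum to 98, so (1,2) = 49.
Row 3: 52 + 50 + ? = 147, so (3,2) = 45.
Column 2 must total 147; the given cells sum to 94, so (2,2) = 53.
Column 3 needs 147; the known cells sum to 101, so (2,3) = 46.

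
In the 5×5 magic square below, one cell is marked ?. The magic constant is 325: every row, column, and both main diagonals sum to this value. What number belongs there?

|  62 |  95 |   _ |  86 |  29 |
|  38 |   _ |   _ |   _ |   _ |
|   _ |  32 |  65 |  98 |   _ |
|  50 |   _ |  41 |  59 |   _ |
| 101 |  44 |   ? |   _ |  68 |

Row 1 must total 325; the given cells sum to 272, so (1,3) = 53.
Column 1 needs 325; the known cells sum to 251, so (3,1) = 74.
Main diagonal needs 325; the known cells sum to 254, so (2,2) = 71.
Row 3 must total 325; the given cells sum to 269, so (3,5) = 56.
From column 2, 325 − (95 + 71 + 32 + 44) gives (4,2) = 83.
Using anti-diagonal: 29 + 65 + 83 + 101 + ? → (2,4) = 325 − 278 = 47.
The remaining cell in row 4 is (4,5) = 325 − 233 = 92.
The remaining cell in column 4 is (5,4) = 325 − 290 = 35.
Using column 5: 29 + 56 + 92 + 68 + ? → (2,5) = 325 − 245 = 80.
Using row 2: 38 + 71 + 47 + 80 + ? → (2,3) = 325 − 236 = 89.
Using row 5: 101 + 44 + 35 + 68 + ? → (5,3) = 325 − 248 = 77.

77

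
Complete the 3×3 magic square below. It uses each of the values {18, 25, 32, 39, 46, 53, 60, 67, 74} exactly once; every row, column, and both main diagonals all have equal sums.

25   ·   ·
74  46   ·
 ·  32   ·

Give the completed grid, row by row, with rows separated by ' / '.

25 60 53 / 74 46 18 / 39 32 67

The 9 entries sum to 414, so each line sums to 414/3 = 138.
Using row 2: 74 + 46 + ? → (2,3) = 138 − 120 = 18.
From column 1, 138 − (25 + 74) gives (3,1) = 39.
Column 2 must total 138; the given cells sum to 78, so (1,2) = 60.
Main diagonal: 25 + 46 + ? = 138, so (3,3) = 67.
From anti-diagonal, 138 − (46 + 39) gives (1,3) = 53.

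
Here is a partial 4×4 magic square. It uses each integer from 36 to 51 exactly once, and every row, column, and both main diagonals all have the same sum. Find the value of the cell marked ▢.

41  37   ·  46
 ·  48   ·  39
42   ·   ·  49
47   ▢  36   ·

The entries are 36 through 51, which sum to 696, so each line sums to 696/4 = 174.
Row 1: 41 + 37 + 46 + ? = 174, so (1,3) = 50.
From column 1, 174 − (41 + 42 + 47) gives (2,1) = 44.
Column 4 needs 174; the known cells sum to 134, so (4,4) = 40.
Main diagonal: 41 + 48 + 40 + ? = 174, so (3,3) = 45.
The remaining cell in row 2 is (2,3) = 174 − 131 = 43.
Row 3: 42 + 45 + 49 + ? = 174, so (3,2) = 38.
From row 4, 174 − (47 + 36 + 40) gives (4,2) = 51.

51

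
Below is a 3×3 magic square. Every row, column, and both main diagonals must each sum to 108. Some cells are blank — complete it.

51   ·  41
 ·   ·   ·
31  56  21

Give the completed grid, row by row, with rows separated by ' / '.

The remaining cell in row 1 is (1,2) = 108 − 92 = 16.
Column 1 needs 108; the known cells sum to 82, so (2,1) = 26.
Using column 2: 16 + 56 + ? → (2,2) = 108 − 72 = 36.
Column 3 must total 108; the given cells sum to 62, so (2,3) = 46.

51 16 41 / 26 36 46 / 31 56 21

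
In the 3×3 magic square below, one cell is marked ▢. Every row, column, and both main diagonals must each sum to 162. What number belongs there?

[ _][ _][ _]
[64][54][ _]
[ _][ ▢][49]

Row 2 needs 162; the known cells sum to 118, so (2,3) = 44.
Column 3: 44 + 49 + ? = 162, so (1,3) = 69.
Main diagonal needs 162; the known cells sum to 103, so (1,1) = 59.
Using anti-diagonal: 69 + 54 + ? → (3,1) = 162 − 123 = 39.
The remaining cell in row 1 is (1,2) = 162 − 128 = 34.
Using row 3: 39 + 49 + ? → (3,2) = 162 − 88 = 74.

74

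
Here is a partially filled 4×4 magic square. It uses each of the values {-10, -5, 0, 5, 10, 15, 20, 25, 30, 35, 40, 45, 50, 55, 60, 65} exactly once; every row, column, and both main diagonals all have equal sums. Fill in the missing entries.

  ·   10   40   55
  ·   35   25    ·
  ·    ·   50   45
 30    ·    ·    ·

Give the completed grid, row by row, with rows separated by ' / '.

5 10 40 55 / 60 35 25 -10 / 15 0 50 45 / 30 65 -5 20

The 16 entries sum to 440, so each line sums to 440/4 = 110.
From row 1, 110 − (10 + 40 + 55) gives (1,1) = 5.
From column 3, 110 − (40 + 25 + 50) gives (4,3) = -5.
The remaining cell in main diagonal is (4,4) = 110 − 90 = 20.
Anti-diagonal: 55 + 25 + 30 + ? = 110, so (3,2) = 0.
Row 3 must total 110; the given cells sum to 95, so (3,1) = 15.
From row 4, 110 − (30 + (-5) + 20) gives (4,2) = 65.
Column 1 needs 110; the known cells sum to 50, so (2,1) = 60.
Column 4 needs 110; the known cells sum to 120, so (2,4) = -10.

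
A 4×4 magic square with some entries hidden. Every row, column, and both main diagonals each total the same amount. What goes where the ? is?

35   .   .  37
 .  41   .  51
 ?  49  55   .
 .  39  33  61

Main diagonal is complete and sums to 192; that is the magic constant.
Using row 4: 39 + 33 + 61 + ? → (4,1) = 192 − 133 = 59.
Column 2 needs 192; the known cells sum to 129, so (1,2) = 63.
Column 4 needs 192; the known cells sum to 149, so (3,4) = 43.
Anti-diagonal needs 192; the known cells sum to 145, so (2,3) = 47.
Row 1 needs 192; the known cells sum to 135, so (1,3) = 57.
Using row 2: 41 + 47 + 51 + ? → (2,1) = 192 − 139 = 53.
Row 3: 49 + 55 + 43 + ? = 192, so (3,1) = 45.

45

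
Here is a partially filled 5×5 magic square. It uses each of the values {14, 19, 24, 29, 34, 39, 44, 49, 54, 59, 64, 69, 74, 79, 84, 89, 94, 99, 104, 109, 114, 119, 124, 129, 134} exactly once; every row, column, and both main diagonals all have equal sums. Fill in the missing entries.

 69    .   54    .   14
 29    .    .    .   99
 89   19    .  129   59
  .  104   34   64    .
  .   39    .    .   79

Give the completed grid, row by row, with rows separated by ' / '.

The 25 entries sum to 1850, so each line sums to 1850/5 = 370.
Row 3 needs 370; the known cells sum to 296, so (3,3) = 74.
Column 5 needs 370; the known cells sum to 251, so (4,5) = 119.
The remaining cell in main diagonal is (2,2) = 370 − 286 = 84.
From row 4, 370 − (104 + 34 + 64 + 119) gives (4,1) = 49.
Using column 1: 69 + 29 + 89 + 49 + ? → (5,1) = 370 − 236 = 134.
Using column 2: 84 + 19 + 104 + 39 + ? → (1,2) = 370 − 246 = 124.
Anti-diagonal needs 370; the known cells sum to 326, so (2,4) = 44.
The remaining cell in row 1 is (1,4) = 370 − 261 = 109.
Using row 2: 29 + 84 + 44 + 99 + ? → (2,3) = 370 − 256 = 114.
Using column 3: 54 + 114 + 74 + 34 + ? → (5,3) = 370 − 276 = 94.
The remaining cell in column 4 is (5,4) = 370 − 346 = 24.

69 124 54 109 14 / 29 84 114 44 99 / 89 19 74 129 59 / 49 104 34 64 119 / 134 39 94 24 79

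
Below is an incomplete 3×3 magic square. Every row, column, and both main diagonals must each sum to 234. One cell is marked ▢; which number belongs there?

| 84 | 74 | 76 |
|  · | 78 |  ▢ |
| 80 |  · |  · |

86

Column 1: 84 + 80 + ? = 234, so (2,1) = 70.
Column 2 must total 234; the given cells sum to 152, so (3,2) = 82.
The remaining cell in main diagonal is (3,3) = 234 − 162 = 72.
Row 2 must total 234; the given cells sum to 148, so (2,3) = 86.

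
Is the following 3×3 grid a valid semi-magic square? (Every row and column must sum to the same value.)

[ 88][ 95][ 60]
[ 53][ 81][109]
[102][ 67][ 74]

Yes

Row 1: 88 + 95 + 60 = 243.
Row 2: 53 + 81 + 109 = 243.
Row 3: 102 + 67 + 74 = 243.
Column 1: 88 + 53 + 102 = 243.
Column 2: 95 + 81 + 67 = 243.
Column 3: 60 + 109 + 74 = 243.
All lines sum to 243.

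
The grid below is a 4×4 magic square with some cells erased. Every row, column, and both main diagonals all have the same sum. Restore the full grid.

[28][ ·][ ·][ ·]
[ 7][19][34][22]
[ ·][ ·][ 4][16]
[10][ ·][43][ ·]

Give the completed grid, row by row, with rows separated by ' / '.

28 40 1 13 / 7 19 34 22 / 37 25 4 16 / 10 -2 43 31

Row 2 is already complete: 7 + 19 + 34 + 22 = 82, so that is the magic constant.
The remaining cell in column 1 is (3,1) = 82 − 45 = 37.
From column 3, 82 − (34 + 4 + 43) gives (1,3) = 1.
Main diagonal must total 82; the given cells sum to 51, so (4,4) = 31.
From row 3, 82 − (37 + 4 + 16) gives (3,2) = 25.
The remaining cell in row 4 is (4,2) = 82 − 84 = -2.
The remaining cell in column 2 is (1,2) = 82 − 42 = 40.
Using column 4: 22 + 16 + 31 + ? → (1,4) = 82 − 69 = 13.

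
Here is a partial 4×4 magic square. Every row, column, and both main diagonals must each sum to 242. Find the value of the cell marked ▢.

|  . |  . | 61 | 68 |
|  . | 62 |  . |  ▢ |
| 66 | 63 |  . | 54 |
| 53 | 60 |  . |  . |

The remaining cell in row 3 is (3,3) = 242 − 183 = 59.
Using column 2: 62 + 63 + 60 + ? → (1,2) = 242 − 185 = 57.
Using anti-diagonal: 68 + 63 + 53 + ? → (2,3) = 242 − 184 = 58.
Row 1 needs 242; the known cells sum to 186, so (1,1) = 56.
From column 1, 242 − (56 + 66 + 53) gives (2,1) = 67.
The remaining cell in column 3 is (4,3) = 242 − 178 = 64.
The remaining cell in main diagonal is (4,4) = 242 − 177 = 65.
Row 2 must total 242; the given cells sum to 187, so (2,4) = 55.

55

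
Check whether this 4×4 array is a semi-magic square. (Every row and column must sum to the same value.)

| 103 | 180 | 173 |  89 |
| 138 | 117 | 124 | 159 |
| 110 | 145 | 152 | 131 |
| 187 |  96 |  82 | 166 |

No — column 1 sums to 538 but row 4 sums to 531.

Row 1: 103 + 180 + 173 + 89 = 545.
Row 2: 138 + 117 + 124 + 159 = 538.
Row 3: 110 + 145 + 152 + 131 = 538.
Row 4: 187 + 96 + 82 + 166 = 531.
Column 1: 103 + 138 + 110 + 187 = 538.
Column 2: 180 + 117 + 145 + 96 = 538.
Column 3: 173 + 124 + 152 + 82 = 531.
Column 4: 89 + 159 + 131 + 166 = 545.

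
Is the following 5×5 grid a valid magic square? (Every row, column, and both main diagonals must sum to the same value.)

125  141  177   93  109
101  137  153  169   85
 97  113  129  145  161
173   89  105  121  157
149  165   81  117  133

Yes

Row 1: 125 + 141 + 177 + 93 + 109 = 645.
Row 2: 101 + 137 + 153 + 169 + 85 = 645.
Row 3: 97 + 113 + 129 + 145 + 161 = 645.
Row 4: 173 + 89 + 105 + 121 + 157 = 645.
Row 5: 149 + 165 + 81 + 117 + 133 = 645.
Column 1: 125 + 101 + 97 + 173 + 149 = 645.
Column 2: 141 + 137 + 113 + 89 + 165 = 645.
Column 3: 177 + 153 + 129 + 105 + 81 = 645.
Column 4: 93 + 169 + 145 + 121 + 117 = 645.
Column 5: 109 + 85 + 161 + 157 + 133 = 645.
Main diagonal: 125 + 137 + 129 + 121 + 133 = 645.
Anti-diagonal: 109 + 169 + 129 + 89 + 149 = 645.
All lines sum to 645.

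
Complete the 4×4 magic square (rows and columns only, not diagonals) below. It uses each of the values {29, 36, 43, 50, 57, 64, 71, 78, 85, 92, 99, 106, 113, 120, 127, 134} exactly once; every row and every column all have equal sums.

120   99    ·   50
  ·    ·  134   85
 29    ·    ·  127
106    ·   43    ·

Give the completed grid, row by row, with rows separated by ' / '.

The 16 entries sum to 1304, so each line sums to 1304/4 = 326.
The remaining cell in row 1 is (1,3) = 326 − 269 = 57.
Column 1: 120 + 29 + 106 + ? = 326, so (2,1) = 71.
Using column 3: 57 + 134 + 43 + ? → (3,3) = 326 − 234 = 92.
Column 4 needs 326; the known cells sum to 262, so (4,4) = 64.
Row 2 must total 326; the given cells sum to 290, so (2,2) = 36.
Row 3 needs 326; the known cells sum to 248, so (3,2) = 78.
Row 4: 106 + 43 + 64 + ? = 326, so (4,2) = 113.

120 99 57 50 / 71 36 134 85 / 29 78 92 127 / 106 113 43 64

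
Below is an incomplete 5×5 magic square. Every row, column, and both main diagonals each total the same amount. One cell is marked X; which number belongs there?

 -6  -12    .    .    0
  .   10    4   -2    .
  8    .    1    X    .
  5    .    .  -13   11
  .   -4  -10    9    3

Main diagonal is complete and sums to -5; that is the magic constant.
The remaining cell in row 5 is (5,1) = -5 − (-2) = -3.
Column 1 must total -5; the given cells sum to 4, so (2,1) = -9.
Anti-diagonal needs -5; the known cells sum to -4, so (4,2) = -1.
Row 2 needs -5; the known cells sum to 3, so (2,5) = -8.
The remaining cell in row 4 is (4,3) = -5 − 2 = -7.
Column 2: -12 + 10 + (-1) + (-4) + ? = -5, so (3,2) = 2.
Column 3: 4 + 1 + (-7) + (-10) + ? = -5, so (1,3) = 7.
Using column 5: 0 + (-8) + 11 + 3 + ? → (3,5) = -5 − 6 = -11.
Row 1 needs -5; the known cells sum to -11, so (1,4) = 6.
From row 3, -5 − (8 + 2 + 1 + (-11)) gives (3,4) = -5.

-5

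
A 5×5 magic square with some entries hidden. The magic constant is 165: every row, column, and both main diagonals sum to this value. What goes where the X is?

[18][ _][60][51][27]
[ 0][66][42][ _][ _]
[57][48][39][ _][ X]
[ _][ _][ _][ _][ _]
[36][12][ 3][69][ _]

6

Row 1 must total 165; the given cells sum to 156, so (1,2) = 9.
From row 5, 165 − (36 + 12 + 3 + 69) gives (5,5) = 45.
Column 1 must total 165; the given cells sum to 111, so (4,1) = 54.
Column 2: 9 + 66 + 48 + 12 + ? = 165, so (4,2) = 30.
Column 3 must total 165; the given cells sum to 144, so (4,3) = 21.
Main diagonal needs 165; the known cells sum to 168, so (4,4) = -3.
From anti-diagonal, 165 − (27 + 39 + 30 + 36) gives (2,4) = 33.
From row 2, 165 − (0 + 66 + 42 + 33) gives (2,5) = 24.
From row 4, 165 − (54 + 30 + 21 + (-3)) gives (4,5) = 63.
Column 4 needs 165; the known cells sum to 150, so (3,4) = 15.
From column 5, 165 − (27 + 24 + 63 + 45) gives (3,5) = 6.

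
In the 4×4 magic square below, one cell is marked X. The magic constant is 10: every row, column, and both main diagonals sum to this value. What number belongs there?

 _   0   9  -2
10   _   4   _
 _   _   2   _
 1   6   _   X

Row 1: 0 + 9 + (-2) + ? = 10, so (1,1) = 3.
Column 1 needs 10; the known cells sum to 14, so (3,1) = -4.
Column 3 must total 10; the given cells sum to 15, so (4,3) = -5.
Anti-diagonal must total 10; the given cells sum to 3, so (3,2) = 7.
Row 3 needs 10; the known cells sum to 5, so (3,4) = 5.
Row 4 needs 10; the known cells sum to 2, so (4,4) = 8.

8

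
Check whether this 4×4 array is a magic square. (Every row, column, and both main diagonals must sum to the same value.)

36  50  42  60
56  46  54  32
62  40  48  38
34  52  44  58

Yes

Row 1: 36 + 50 + 42 + 60 = 188.
Row 2: 56 + 46 + 54 + 32 = 188.
Row 3: 62 + 40 + 48 + 38 = 188.
Row 4: 34 + 52 + 44 + 58 = 188.
Column 1: 36 + 56 + 62 + 34 = 188.
Column 2: 50 + 46 + 40 + 52 = 188.
Column 3: 42 + 54 + 48 + 44 = 188.
Column 4: 60 + 32 + 38 + 58 = 188.
Main diagonal: 36 + 46 + 48 + 58 = 188.
Anti-diagonal: 60 + 54 + 40 + 34 = 188.
All lines sum to 188.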